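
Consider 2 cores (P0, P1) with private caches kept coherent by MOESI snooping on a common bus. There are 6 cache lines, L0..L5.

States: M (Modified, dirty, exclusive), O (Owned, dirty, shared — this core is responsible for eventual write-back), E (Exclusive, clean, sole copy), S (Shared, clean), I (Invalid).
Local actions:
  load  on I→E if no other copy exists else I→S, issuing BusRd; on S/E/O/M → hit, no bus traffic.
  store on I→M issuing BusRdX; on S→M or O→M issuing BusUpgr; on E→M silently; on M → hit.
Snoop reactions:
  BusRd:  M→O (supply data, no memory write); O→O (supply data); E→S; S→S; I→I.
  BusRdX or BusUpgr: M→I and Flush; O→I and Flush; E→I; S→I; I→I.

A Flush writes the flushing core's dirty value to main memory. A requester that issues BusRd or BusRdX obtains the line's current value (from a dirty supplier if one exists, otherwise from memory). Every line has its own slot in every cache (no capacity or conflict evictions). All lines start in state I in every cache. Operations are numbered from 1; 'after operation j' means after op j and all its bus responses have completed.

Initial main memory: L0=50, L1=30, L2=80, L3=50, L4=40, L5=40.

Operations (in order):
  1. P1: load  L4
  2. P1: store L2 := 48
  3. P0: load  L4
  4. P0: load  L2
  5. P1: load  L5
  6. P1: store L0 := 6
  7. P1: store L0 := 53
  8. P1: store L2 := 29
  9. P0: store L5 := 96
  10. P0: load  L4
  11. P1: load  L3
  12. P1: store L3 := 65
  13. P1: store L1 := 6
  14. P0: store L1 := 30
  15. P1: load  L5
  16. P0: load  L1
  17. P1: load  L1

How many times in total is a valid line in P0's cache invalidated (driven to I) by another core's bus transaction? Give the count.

1. P1: load  L4  bus=[BusRd]  L4: P0=I P1=E  mem[L4]=40
2. P1: store L2 := 48  bus=[BusRdX]  L2: P0=I P1=M  mem[L2]=80
3. P0: load  L4  bus=[BusRd]  L4: P0=S P1=S  mem[L4]=40
4. P0: load  L2  bus=[BusRd]  L2: P0=S P1=O  mem[L2]=80
5. P1: load  L5  bus=[BusRd]  L5: P0=I P1=E  mem[L5]=40
6. P1: store L0 := 6  bus=[BusRdX]  L0: P0=I P1=M  mem[L0]=50
7. P1: store L0 := 53  bus=[-]  L0: P0=I P1=M  mem[L0]=50
8. P1: store L2 := 29  bus=[BusUpgr]  L2: P0=I P1=M  mem[L2]=80
9. P0: store L5 := 96  bus=[BusRdX]  L5: P0=M P1=I  mem[L5]=40
10. P0: load  L4  bus=[-]  L4: P0=S P1=S  mem[L4]=40
11. P1: load  L3  bus=[BusRd]  L3: P0=I P1=E  mem[L3]=50
12. P1: store L3 := 65  bus=[-]  L3: P0=I P1=M  mem[L3]=50
13. P1: store L1 := 6  bus=[BusRdX]  L1: P0=I P1=M  mem[L1]=30
14. P0: store L1 := 30  bus=[BusRdX,Flush]  L1: P0=M P1=I  mem[L1]=6
15. P1: load  L5  bus=[BusRd]  L5: P0=O P1=S  mem[L5]=40
16. P0: load  L1  bus=[-]  L1: P0=M P1=I  mem[L1]=6
17. P1: load  L1  bus=[BusRd]  L1: P0=O P1=S  mem[L1]=6

invalidations = 1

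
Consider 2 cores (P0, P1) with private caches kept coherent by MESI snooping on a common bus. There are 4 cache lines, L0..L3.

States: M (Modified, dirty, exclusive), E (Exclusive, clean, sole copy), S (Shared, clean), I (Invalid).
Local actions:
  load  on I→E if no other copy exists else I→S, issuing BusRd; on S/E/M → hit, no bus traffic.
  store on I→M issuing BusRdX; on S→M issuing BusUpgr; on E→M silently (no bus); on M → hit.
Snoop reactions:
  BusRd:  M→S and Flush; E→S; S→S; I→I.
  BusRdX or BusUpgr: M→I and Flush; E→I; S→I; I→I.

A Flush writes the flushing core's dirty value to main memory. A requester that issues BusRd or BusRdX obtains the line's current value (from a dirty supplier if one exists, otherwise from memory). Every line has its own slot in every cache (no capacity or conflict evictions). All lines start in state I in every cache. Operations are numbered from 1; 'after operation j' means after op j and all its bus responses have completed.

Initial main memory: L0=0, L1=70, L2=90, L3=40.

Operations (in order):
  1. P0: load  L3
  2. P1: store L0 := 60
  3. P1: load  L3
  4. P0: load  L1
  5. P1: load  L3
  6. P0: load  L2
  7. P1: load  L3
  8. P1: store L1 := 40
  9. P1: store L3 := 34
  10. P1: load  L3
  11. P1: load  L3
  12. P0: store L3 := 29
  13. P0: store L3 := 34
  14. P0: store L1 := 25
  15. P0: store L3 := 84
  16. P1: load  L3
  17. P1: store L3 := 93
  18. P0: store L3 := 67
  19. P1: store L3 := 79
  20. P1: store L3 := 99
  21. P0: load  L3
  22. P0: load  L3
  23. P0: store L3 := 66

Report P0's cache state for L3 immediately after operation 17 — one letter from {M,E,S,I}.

[1] P0: load  L3 | P0:E(40), P1:I | bus: BusRd
[2] P1: store L0 := 60 | P0:I, P1:M(60) | bus: BusRdX
[3] P1: load  L3 | P0:S(40), P1:S(40) | bus: BusRd
[4] P0: load  L1 | P0:E(70), P1:I | bus: BusRd
[5] P1: load  L3 | P0:S(40), P1:S(40) | bus: none
[6] P0: load  L2 | P0:E(90), P1:I | bus: BusRd
[7] P1: load  L3 | P0:S(40), P1:S(40) | bus: none
[8] P1: store L1 := 40 | P0:I, P1:M(40) | bus: BusRdX
[9] P1: store L3 := 34 | P0:I, P1:M(34) | bus: BusUpgr
[10] P1: load  L3 | P0:I, P1:M(34) | bus: none
[11] P1: load  L3 | P0:I, P1:M(34) | bus: none
[12] P0: store L3 := 29 | P0:M(29), P1:I | bus: BusRdX,Flush
[13] P0: store L3 := 34 | P0:M(34), P1:I | bus: none
[14] P0: store L1 := 25 | P0:M(25), P1:I | bus: BusRdX,Flush
[15] P0: store L3 := 84 | P0:M(84), P1:I | bus: none
[16] P1: load  L3 | P0:S(84), P1:S(84) | bus: BusRd,Flush
[17] P1: store L3 := 93 | P0:I, P1:M(93) | bus: BusUpgr
[18] P0: store L3 := 67 | P0:M(67), P1:I | bus: BusRdX,Flush
[19] P1: store L3 := 79 | P0:I, P1:M(79) | bus: BusRdX,Flush
[20] P1: store L3 := 99 | P0:I, P1:M(99) | bus: none
[21] P0: load  L3 | P0:S(99), P1:S(99) | bus: BusRd,Flush
[22] P0: load  L3 | P0:S(99), P1:S(99) | bus: none
[23] P0: store L3 := 66 | P0:M(66), P1:I | bus: BusUpgr

state = I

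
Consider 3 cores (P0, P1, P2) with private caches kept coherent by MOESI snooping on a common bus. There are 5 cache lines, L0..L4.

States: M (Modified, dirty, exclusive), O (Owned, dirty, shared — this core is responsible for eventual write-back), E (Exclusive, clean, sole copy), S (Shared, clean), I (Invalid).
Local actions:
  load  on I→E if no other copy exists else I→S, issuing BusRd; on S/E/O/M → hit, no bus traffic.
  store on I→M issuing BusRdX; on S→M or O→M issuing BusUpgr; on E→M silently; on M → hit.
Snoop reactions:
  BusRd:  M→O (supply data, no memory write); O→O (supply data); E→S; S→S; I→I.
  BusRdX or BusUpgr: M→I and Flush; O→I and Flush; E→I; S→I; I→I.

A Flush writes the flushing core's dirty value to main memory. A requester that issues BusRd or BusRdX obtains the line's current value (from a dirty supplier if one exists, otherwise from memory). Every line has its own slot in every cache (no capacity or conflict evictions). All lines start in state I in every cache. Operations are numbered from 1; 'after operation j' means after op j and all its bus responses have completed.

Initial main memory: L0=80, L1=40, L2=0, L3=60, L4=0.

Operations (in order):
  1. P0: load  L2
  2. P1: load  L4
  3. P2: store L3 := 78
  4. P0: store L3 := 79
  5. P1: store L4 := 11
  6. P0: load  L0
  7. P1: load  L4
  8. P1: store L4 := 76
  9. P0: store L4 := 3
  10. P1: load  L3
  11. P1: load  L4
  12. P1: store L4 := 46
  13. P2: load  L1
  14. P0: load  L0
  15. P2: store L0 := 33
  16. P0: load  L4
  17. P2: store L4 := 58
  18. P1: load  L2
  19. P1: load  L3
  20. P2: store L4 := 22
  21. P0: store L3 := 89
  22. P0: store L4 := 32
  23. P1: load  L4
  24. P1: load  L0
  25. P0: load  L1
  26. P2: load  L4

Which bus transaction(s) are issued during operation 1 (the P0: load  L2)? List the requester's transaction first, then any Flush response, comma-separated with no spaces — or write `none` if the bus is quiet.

bus = BusRd

  op1 P0: load  L2 → E/I/I on L2; bus BusRd; mem=0
  op2 P1: load  L4 → I/E/I on L4; bus BusRd; mem=0
  op3 P2: store L3 := 78 → I/I/M on L3; bus BusRdX; mem=60
  op4 P0: store L3 := 79 → M/I/I on L3; bus BusRdX Flush; mem=78
  op5 P1: store L4 := 11 → I/M/I on L4; bus (none); mem=0
  op6 P0: load  L0 → E/I/I on L0; bus BusRd; mem=80
  op7 P1: load  L4 → I/M/I on L4; bus (none); mem=0
  op8 P1: store L4 := 76 → I/M/I on L4; bus (none); mem=0
  op9 P0: store L4 := 3 → M/I/I on L4; bus BusRdX Flush; mem=76
  op10 P1: load  L3 → O/S/I on L3; bus BusRd; mem=78
  op11 P1: load  L4 → O/S/I on L4; bus BusRd; mem=76
  op12 P1: store L4 := 46 → I/M/I on L4; bus BusUpgr Flush; mem=3
  op13 P2: load  L1 → I/I/E on L1; bus BusRd; mem=40
  op14 P0: load  L0 → E/I/I on L0; bus (none); mem=80
  op15 P2: store L0 := 33 → I/I/M on L0; bus BusRdX; mem=80
  op16 P0: load  L4 → S/O/I on L4; bus BusRd; mem=3
  op17 P2: store L4 := 58 → I/I/M on L4; bus BusRdX Flush; mem=46
  op18 P1: load  L2 → S/S/I on L2; bus BusRd; mem=0
  op19 P1: load  L3 → O/S/I on L3; bus (none); mem=78
  op20 P2: store L4 := 22 → I/I/M on L4; bus (none); mem=46
  op21 P0: store L3 := 89 → M/I/I on L3; bus BusUpgr; mem=78
  op22 P0: store L4 := 32 → M/I/I on L4; bus BusRdX Flush; mem=22
  op23 P1: load  L4 → O/S/I on L4; bus BusRd; mem=22
  op24 P1: load  L0 → I/S/O on L0; bus BusRd; mem=80
  op25 P0: load  L1 → S/I/S on L1; bus BusRd; mem=40
  op26 P2: load  L4 → O/S/S on L4; bus BusRd; mem=22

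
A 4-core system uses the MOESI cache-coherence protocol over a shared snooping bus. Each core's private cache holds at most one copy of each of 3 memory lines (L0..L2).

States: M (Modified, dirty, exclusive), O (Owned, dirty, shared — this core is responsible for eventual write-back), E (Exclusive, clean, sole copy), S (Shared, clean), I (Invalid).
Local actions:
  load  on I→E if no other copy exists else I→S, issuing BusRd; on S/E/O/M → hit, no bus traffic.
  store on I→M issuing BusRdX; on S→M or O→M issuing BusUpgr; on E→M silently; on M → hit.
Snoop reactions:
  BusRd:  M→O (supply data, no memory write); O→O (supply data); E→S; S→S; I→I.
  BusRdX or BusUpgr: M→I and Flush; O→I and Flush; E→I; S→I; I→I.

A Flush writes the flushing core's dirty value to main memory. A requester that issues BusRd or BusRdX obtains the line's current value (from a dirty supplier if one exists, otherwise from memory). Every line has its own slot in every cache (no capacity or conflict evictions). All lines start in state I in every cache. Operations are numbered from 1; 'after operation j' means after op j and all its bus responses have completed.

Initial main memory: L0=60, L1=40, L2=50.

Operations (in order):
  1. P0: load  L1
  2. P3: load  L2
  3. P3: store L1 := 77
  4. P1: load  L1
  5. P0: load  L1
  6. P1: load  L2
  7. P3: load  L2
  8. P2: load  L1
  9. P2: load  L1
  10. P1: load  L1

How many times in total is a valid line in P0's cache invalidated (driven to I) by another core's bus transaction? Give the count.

[1] P0: load  L1 | P0:E(40), P1:I, P2:I, P3:I | bus: BusRd
[2] P3: load  L2 | P0:I, P1:I, P2:I, P3:E(50) | bus: BusRd
[3] P3: store L1 := 77 | P0:I, P1:I, P2:I, P3:M(77) | bus: BusRdX
[4] P1: load  L1 | P0:I, P1:S(77), P2:I, P3:O(77) | bus: BusRd
[5] P0: load  L1 | P0:S(77), P1:S(77), P2:I, P3:O(77) | bus: BusRd
[6] P1: load  L2 | P0:I, P1:S(50), P2:I, P3:S(50) | bus: BusRd
[7] P3: load  L2 | P0:I, P1:S(50), P2:I, P3:S(50) | bus: none
[8] P2: load  L1 | P0:S(77), P1:S(77), P2:S(77), P3:O(77) | bus: BusRd
[9] P2: load  L1 | P0:S(77), P1:S(77), P2:S(77), P3:O(77) | bus: none
[10] P1: load  L1 | P0:S(77), P1:S(77), P2:S(77), P3:O(77) | bus: none

invalidations = 1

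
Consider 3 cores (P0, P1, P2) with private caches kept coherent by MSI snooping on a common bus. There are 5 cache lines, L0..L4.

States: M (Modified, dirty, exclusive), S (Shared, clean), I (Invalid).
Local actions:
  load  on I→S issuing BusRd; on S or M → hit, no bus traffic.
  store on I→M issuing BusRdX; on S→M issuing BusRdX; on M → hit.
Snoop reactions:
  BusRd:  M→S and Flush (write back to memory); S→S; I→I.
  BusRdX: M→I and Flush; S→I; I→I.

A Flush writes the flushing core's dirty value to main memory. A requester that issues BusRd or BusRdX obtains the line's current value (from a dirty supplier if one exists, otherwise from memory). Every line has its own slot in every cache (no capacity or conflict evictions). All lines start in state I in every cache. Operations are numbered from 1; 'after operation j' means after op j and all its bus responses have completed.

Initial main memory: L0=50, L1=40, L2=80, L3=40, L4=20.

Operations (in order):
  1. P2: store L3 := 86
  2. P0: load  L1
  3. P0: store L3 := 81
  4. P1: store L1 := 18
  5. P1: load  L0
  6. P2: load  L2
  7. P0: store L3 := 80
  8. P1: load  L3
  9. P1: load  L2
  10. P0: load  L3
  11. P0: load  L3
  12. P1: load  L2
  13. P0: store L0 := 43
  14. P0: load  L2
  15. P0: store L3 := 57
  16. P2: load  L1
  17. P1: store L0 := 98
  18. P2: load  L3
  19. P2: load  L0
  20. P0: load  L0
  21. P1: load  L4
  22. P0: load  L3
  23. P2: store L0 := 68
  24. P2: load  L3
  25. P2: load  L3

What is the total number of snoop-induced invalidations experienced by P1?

invalidations = 3

1. P2: store L3 := 86  bus=[BusRdX]  L3: P0=I P1=I P2=M  mem[L3]=40
2. P0: load  L1  bus=[BusRd]  L1: P0=S P1=I P2=I  mem[L1]=40
3. P0: store L3 := 81  bus=[BusRdX,Flush]  L3: P0=M P1=I P2=I  mem[L3]=86
4. P1: store L1 := 18  bus=[BusRdX]  L1: P0=I P1=M P2=I  mem[L1]=40
5. P1: load  L0  bus=[BusRd]  L0: P0=I P1=S P2=I  mem[L0]=50
6. P2: load  L2  bus=[BusRd]  L2: P0=I P1=I P2=S  mem[L2]=80
7. P0: store L3 := 80  bus=[-]  L3: P0=M P1=I P2=I  mem[L3]=86
8. P1: load  L3  bus=[BusRd,Flush]  L3: P0=S P1=S P2=I  mem[L3]=80
9. P1: load  L2  bus=[BusRd]  L2: P0=I P1=S P2=S  mem[L2]=80
10. P0: load  L3  bus=[-]  L3: P0=S P1=S P2=I  mem[L3]=80
11. P0: load  L3  bus=[-]  L3: P0=S P1=S P2=I  mem[L3]=80
12. P1: load  L2  bus=[-]  L2: P0=I P1=S P2=S  mem[L2]=80
13. P0: store L0 := 43  bus=[BusRdX]  L0: P0=M P1=I P2=I  mem[L0]=50
14. P0: load  L2  bus=[BusRd]  L2: P0=S P1=S P2=S  mem[L2]=80
15. P0: store L3 := 57  bus=[BusRdX]  L3: P0=M P1=I P2=I  mem[L3]=80
16. P2: load  L1  bus=[BusRd,Flush]  L1: P0=I P1=S P2=S  mem[L1]=18
17. P1: store L0 := 98  bus=[BusRdX,Flush]  L0: P0=I P1=M P2=I  mem[L0]=43
18. P2: load  L3  bus=[BusRd,Flush]  L3: P0=S P1=I P2=S  mem[L3]=57
19. P2: load  L0  bus=[BusRd,Flush]  L0: P0=I P1=S P2=S  mem[L0]=98
20. P0: load  L0  bus=[BusRd]  L0: P0=S P1=S P2=S  mem[L0]=98
21. P1: load  L4  bus=[BusRd]  L4: P0=I P1=S P2=I  mem[L4]=20
22. P0: load  L3  bus=[-]  L3: P0=S P1=I P2=S  mem[L3]=57
23. P2: store L0 := 68  bus=[BusRdX]  L0: P0=I P1=I P2=M  mem[L0]=98
24. P2: load  L3  bus=[-]  L3: P0=S P1=I P2=S  mem[L3]=57
25. P2: load  L3  bus=[-]  L3: P0=S P1=I P2=S  mem[L3]=57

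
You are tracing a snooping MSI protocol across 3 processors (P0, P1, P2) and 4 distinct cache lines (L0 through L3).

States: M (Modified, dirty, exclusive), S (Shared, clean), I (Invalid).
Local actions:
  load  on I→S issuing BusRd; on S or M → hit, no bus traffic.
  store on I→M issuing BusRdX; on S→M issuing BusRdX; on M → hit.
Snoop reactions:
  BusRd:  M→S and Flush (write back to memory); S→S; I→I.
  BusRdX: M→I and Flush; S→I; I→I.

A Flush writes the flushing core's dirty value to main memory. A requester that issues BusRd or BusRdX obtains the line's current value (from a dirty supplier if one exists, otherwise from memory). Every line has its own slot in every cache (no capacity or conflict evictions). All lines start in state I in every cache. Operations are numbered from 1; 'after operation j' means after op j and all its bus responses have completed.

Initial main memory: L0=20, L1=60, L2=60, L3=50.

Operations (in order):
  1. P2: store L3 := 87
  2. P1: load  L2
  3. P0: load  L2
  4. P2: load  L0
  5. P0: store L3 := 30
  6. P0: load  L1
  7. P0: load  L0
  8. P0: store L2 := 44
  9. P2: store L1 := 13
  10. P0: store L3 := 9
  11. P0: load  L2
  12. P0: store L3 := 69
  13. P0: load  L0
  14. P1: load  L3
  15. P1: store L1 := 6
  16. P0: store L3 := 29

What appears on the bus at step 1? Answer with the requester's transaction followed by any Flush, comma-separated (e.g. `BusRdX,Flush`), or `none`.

bus = BusRdX

step 1: P2: store L3 := 87  ⟶  IIM  (L3)  txn=BusRdX  M[L3]=50
step 2: P1: load  L2  ⟶  ISI  (L2)  txn=BusRd  M[L2]=60
step 3: P0: load  L2  ⟶  SSI  (L2)  txn=BusRd  M[L2]=60
step 4: P2: load  L0  ⟶  IIS  (L0)  txn=BusRd  M[L0]=20
step 5: P0: store L3 := 30  ⟶  MII  (L3)  txn=BusRdX+Flush  M[L3]=87
step 6: P0: load  L1  ⟶  SII  (L1)  txn=BusRd  M[L1]=60
step 7: P0: load  L0  ⟶  SIS  (L0)  txn=BusRd  M[L0]=20
step 8: P0: store L2 := 44  ⟶  MII  (L2)  txn=BusRdX  M[L2]=60
step 9: P2: store L1 := 13  ⟶  IIM  (L1)  txn=BusRdX  M[L1]=60
step 10: P0: store L3 := 9  ⟶  MII  (L3)  txn=∅  M[L3]=87
step 11: P0: load  L2  ⟶  MII  (L2)  txn=∅  M[L2]=60
step 12: P0: store L3 := 69  ⟶  MII  (L3)  txn=∅  M[L3]=87
step 13: P0: load  L0  ⟶  SIS  (L0)  txn=∅  M[L0]=20
step 14: P1: load  L3  ⟶  SSI  (L3)  txn=BusRd+Flush  M[L3]=69
step 15: P1: store L1 := 6  ⟶  IMI  (L1)  txn=BusRdX+Flush  M[L1]=13
step 16: P0: store L3 := 29  ⟶  MII  (L3)  txn=BusRdX  M[L3]=69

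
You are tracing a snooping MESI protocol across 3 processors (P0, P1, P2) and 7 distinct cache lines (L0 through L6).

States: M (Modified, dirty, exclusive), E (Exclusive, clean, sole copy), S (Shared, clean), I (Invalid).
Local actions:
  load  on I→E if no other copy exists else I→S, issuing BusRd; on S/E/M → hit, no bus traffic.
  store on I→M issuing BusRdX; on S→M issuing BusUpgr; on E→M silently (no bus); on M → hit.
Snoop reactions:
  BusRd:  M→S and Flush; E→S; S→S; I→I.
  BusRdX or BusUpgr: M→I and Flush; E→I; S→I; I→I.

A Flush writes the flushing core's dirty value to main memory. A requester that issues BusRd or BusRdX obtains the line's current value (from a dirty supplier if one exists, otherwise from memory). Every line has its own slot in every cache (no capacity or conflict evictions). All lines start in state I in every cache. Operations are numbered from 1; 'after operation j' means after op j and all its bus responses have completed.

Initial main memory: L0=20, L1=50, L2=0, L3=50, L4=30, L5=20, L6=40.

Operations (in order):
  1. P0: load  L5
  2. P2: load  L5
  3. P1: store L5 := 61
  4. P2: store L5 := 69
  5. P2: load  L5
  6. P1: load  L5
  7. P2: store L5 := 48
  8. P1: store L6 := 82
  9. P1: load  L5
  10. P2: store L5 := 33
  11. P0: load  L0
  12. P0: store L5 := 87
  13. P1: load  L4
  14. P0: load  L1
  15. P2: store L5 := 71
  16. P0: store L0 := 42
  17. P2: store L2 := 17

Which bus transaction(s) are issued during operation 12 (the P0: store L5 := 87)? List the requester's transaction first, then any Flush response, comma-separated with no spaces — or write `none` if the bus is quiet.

[1] P0: load  L5 | P0:E(20), P1:I, P2:I | bus: BusRd
[2] P2: load  L5 | P0:S(20), P1:I, P2:S(20) | bus: BusRd
[3] P1: store L5 := 61 | P0:I, P1:M(61), P2:I | bus: BusRdX
[4] P2: store L5 := 69 | P0:I, P1:I, P2:M(69) | bus: BusRdX,Flush
[5] P2: load  L5 | P0:I, P1:I, P2:M(69) | bus: none
[6] P1: load  L5 | P0:I, P1:S(69), P2:S(69) | bus: BusRd,Flush
[7] P2: store L5 := 48 | P0:I, P1:I, P2:M(48) | bus: BusUpgr
[8] P1: store L6 := 82 | P0:I, P1:M(82), P2:I | bus: BusRdX
[9] P1: load  L5 | P0:I, P1:S(48), P2:S(48) | bus: BusRd,Flush
[10] P2: store L5 := 33 | P0:I, P1:I, P2:M(33) | bus: BusUpgr
[11] P0: load  L0 | P0:E(20), P1:I, P2:I | bus: BusRd
[12] P0: store L5 := 87 | P0:M(87), P1:I, P2:I | bus: BusRdX,Flush
[13] P1: load  L4 | P0:I, P1:E(30), P2:I | bus: BusRd
[14] P0: load  L1 | P0:E(50), P1:I, P2:I | bus: BusRd
[15] P2: store L5 := 71 | P0:I, P1:I, P2:M(71) | bus: BusRdX,Flush
[16] P0: store L0 := 42 | P0:M(42), P1:I, P2:I | bus: none
[17] P2: store L2 := 17 | P0:I, P1:I, P2:M(17) | bus: BusRdX

bus = BusRdX,Flush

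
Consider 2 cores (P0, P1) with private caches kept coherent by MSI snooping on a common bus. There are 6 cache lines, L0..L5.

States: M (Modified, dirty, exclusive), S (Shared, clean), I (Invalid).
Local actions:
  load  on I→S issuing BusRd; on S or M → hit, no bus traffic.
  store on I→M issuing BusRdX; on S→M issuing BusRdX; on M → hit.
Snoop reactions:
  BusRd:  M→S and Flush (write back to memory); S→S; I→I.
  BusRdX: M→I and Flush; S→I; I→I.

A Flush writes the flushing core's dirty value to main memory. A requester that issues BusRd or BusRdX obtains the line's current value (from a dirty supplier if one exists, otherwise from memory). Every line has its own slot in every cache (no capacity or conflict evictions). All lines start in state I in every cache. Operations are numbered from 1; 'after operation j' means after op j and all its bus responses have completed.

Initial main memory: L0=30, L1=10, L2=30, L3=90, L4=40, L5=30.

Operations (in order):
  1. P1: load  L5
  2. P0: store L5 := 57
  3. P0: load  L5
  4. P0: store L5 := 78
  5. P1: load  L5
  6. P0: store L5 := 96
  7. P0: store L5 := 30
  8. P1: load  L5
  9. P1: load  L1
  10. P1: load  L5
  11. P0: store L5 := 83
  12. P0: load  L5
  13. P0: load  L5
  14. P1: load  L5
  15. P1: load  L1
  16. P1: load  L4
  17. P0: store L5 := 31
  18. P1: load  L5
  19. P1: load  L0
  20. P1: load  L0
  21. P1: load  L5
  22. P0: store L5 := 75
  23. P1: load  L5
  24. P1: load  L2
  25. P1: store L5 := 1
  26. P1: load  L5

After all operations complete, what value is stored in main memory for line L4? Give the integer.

memory[L4] = 40

  op1 P1: load  L5 → I/S on L5; bus BusRd; mem=30
  op2 P0: store L5 := 57 → M/I on L5; bus BusRdX; mem=30
  op3 P0: load  L5 → M/I on L5; bus (none); mem=30
  op4 P0: store L5 := 78 → M/I on L5; bus (none); mem=30
  op5 P1: load  L5 → S/S on L5; bus BusRd Flush; mem=78
  op6 P0: store L5 := 96 → M/I on L5; bus BusRdX; mem=78
  op7 P0: store L5 := 30 → M/I on L5; bus (none); mem=78
  op8 P1: load  L5 → S/S on L5; bus BusRd Flush; mem=30
  op9 P1: load  L1 → I/S on L1; bus BusRd; mem=10
  op10 P1: load  L5 → S/S on L5; bus (none); mem=30
  op11 P0: store L5 := 83 → M/I on L5; bus BusRdX; mem=30
  op12 P0: load  L5 → M/I on L5; bus (none); mem=30
  op13 P0: load  L5 → M/I on L5; bus (none); mem=30
  op14 P1: load  L5 → S/S on L5; bus BusRd Flush; mem=83
  op15 P1: load  L1 → I/S on L1; bus (none); mem=10
  op16 P1: load  L4 → I/S on L4; bus BusRd; mem=40
  op17 P0: store L5 := 31 → M/I on L5; bus BusRdX; mem=83
  op18 P1: load  L5 → S/S on L5; bus BusRd Flush; mem=31
  op19 P1: load  L0 → I/S on L0; bus BusRd; mem=30
  op20 P1: load  L0 → I/S on L0; bus (none); mem=30
  op21 P1: load  L5 → S/S on L5; bus (none); mem=31
  op22 P0: store L5 := 75 → M/I on L5; bus BusRdX; mem=31
  op23 P1: load  L5 → S/S on L5; bus BusRd Flush; mem=75
  op24 P1: load  L2 → I/S on L2; bus BusRd; mem=30
  op25 P1: store L5 := 1 → I/M on L5; bus BusRdX; mem=75
  op26 P1: load  L5 → I/M on L5; bus (none); mem=75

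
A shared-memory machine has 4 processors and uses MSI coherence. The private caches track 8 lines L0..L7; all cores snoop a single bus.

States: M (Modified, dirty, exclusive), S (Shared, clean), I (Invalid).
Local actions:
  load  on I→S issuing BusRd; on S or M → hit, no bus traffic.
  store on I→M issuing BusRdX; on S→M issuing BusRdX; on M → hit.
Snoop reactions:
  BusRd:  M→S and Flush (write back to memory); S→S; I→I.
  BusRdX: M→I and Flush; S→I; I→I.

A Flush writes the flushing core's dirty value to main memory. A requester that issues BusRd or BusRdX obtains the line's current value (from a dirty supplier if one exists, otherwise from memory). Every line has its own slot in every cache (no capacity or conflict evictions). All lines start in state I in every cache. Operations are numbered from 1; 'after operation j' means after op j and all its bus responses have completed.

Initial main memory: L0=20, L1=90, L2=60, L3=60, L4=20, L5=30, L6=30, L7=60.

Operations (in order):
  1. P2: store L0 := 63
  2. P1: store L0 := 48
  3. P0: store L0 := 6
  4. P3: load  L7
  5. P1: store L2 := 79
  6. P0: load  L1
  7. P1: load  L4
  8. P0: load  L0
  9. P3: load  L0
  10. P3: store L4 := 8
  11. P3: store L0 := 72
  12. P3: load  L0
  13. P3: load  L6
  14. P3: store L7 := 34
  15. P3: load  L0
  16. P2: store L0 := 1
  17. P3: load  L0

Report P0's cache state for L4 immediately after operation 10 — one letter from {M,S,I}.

  op1 P2: store L0 := 63 → I/I/M/I on L0; bus BusRdX; mem=20
  op2 P1: store L0 := 48 → I/M/I/I on L0; bus BusRdX Flush; mem=63
  op3 P0: store L0 := 6 → M/I/I/I on L0; bus BusRdX Flush; mem=48
  op4 P3: load  L7 → I/I/I/S on L7; bus BusRd; mem=60
  op5 P1: store L2 := 79 → I/M/I/I on L2; bus BusRdX; mem=60
  op6 P0: load  L1 → S/I/I/I on L1; bus BusRd; mem=90
  op7 P1: load  L4 → I/S/I/I on L4; bus BusRd; mem=20
  op8 P0: load  L0 → M/I/I/I on L0; bus (none); mem=48
  op9 P3: load  L0 → S/I/I/S on L0; bus BusRd Flush; mem=6
  op10 P3: store L4 := 8 → I/I/I/M on L4; bus BusRdX; mem=20
  op11 P3: store L0 := 72 → I/I/I/M on L0; bus BusRdX; mem=6
  op12 P3: load  L0 → I/I/I/M on L0; bus (none); mem=6
  op13 P3: load  L6 → I/I/I/S on L6; bus BusRd; mem=30
  op14 P3: store L7 := 34 → I/I/I/M on L7; bus BusRdX; mem=60
  op15 P3: load  L0 → I/I/I/M on L0; bus (none); mem=6
  op16 P2: store L0 := 1 → I/I/M/I on L0; bus BusRdX Flush; mem=72
  op17 P3: load  L0 → I/I/S/S on L0; bus BusRd Flush; mem=1

state = I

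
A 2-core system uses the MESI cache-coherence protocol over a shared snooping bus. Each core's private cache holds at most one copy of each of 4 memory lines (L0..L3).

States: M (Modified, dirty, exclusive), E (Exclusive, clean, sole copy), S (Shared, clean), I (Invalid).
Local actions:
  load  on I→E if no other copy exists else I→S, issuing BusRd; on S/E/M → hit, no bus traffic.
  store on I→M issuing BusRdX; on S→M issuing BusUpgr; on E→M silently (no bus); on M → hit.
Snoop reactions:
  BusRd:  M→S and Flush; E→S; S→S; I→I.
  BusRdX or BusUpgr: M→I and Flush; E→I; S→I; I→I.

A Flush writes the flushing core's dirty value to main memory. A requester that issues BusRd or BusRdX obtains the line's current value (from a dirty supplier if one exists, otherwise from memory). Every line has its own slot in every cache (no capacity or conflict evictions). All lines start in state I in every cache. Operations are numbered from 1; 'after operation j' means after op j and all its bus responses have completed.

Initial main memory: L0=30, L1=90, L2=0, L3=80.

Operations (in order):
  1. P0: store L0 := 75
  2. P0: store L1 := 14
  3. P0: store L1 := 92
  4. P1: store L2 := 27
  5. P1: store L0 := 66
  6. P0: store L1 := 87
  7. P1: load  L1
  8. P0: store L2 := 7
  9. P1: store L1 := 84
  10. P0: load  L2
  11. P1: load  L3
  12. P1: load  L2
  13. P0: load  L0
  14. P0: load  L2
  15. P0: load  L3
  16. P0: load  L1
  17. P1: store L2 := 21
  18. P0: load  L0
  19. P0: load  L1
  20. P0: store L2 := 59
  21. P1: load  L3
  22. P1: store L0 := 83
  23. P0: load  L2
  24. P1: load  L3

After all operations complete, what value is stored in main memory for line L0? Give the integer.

memory[L0] = 66

1. P0: store L0 := 75  bus=[BusRdX]  L0: P0=M P1=I  mem[L0]=30
2. P0: store L1 := 14  bus=[BusRdX]  L1: P0=M P1=I  mem[L1]=90
3. P0: store L1 := 92  bus=[-]  L1: P0=M P1=I  mem[L1]=90
4. P1: store L2 := 27  bus=[BusRdX]  L2: P0=I P1=M  mem[L2]=0
5. P1: store L0 := 66  bus=[BusRdX,Flush]  L0: P0=I P1=M  mem[L0]=75
6. P0: store L1 := 87  bus=[-]  L1: P0=M P1=I  mem[L1]=90
7. P1: load  L1  bus=[BusRd,Flush]  L1: P0=S P1=S  mem[L1]=87
8. P0: store L2 := 7  bus=[BusRdX,Flush]  L2: P0=M P1=I  mem[L2]=27
9. P1: store L1 := 84  bus=[BusUpgr]  L1: P0=I P1=M  mem[L1]=87
10. P0: load  L2  bus=[-]  L2: P0=M P1=I  mem[L2]=27
11. P1: load  L3  bus=[BusRd]  L3: P0=I P1=E  mem[L3]=80
12. P1: load  L2  bus=[BusRd,Flush]  L2: P0=S P1=S  mem[L2]=7
13. P0: load  L0  bus=[BusRd,Flush]  L0: P0=S P1=S  mem[L0]=66
14. P0: load  L2  bus=[-]  L2: P0=S P1=S  mem[L2]=7
15. P0: load  L3  bus=[BusRd]  L3: P0=S P1=S  mem[L3]=80
16. P0: load  L1  bus=[BusRd,Flush]  L1: P0=S P1=S  mem[L1]=84
17. P1: store L2 := 21  bus=[BusUpgr]  L2: P0=I P1=M  mem[L2]=7
18. P0: load  L0  bus=[-]  L0: P0=S P1=S  mem[L0]=66
19. P0: load  L1  bus=[-]  L1: P0=S P1=S  mem[L1]=84
20. P0: store L2 := 59  bus=[BusRdX,Flush]  L2: P0=M P1=I  mem[L2]=21
21. P1: load  L3  bus=[-]  L3: P0=S P1=S  mem[L3]=80
22. P1: store L0 := 83  bus=[BusUpgr]  L0: P0=I P1=M  mem[L0]=66
23. P0: load  L2  bus=[-]  L2: P0=M P1=I  mem[L2]=21
24. P1: load  L3  bus=[-]  L3: P0=S P1=S  mem[L3]=80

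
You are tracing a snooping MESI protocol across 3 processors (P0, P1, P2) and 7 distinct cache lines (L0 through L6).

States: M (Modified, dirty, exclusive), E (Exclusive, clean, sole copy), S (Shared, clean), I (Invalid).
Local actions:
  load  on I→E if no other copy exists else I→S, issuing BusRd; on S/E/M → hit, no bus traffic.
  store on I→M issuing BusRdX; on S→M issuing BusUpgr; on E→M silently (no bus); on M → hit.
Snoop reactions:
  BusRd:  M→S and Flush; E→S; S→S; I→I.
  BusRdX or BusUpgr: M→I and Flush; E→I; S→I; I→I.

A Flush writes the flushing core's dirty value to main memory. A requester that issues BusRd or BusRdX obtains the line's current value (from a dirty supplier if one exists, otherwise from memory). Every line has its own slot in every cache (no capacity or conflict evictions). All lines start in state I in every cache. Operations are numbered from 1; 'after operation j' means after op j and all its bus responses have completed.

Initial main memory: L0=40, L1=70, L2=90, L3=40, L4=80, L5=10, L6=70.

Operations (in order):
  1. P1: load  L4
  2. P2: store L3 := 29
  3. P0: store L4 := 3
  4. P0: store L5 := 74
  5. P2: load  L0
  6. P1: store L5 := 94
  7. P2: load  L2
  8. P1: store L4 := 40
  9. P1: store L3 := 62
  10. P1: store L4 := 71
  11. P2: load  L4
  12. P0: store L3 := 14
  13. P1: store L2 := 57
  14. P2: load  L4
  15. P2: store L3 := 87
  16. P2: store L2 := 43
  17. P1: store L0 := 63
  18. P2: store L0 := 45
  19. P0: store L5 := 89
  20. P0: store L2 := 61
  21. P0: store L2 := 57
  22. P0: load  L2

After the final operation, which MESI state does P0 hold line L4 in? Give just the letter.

[1] P1: load  L4 | P0:I, P1:E(80), P2:I | bus: BusRd
[2] P2: store L3 := 29 | P0:I, P1:I, P2:M(29) | bus: BusRdX
[3] P0: store L4 := 3 | P0:M(3), P1:I, P2:I | bus: BusRdX
[4] P0: store L5 := 74 | P0:M(74), P1:I, P2:I | bus: BusRdX
[5] P2: load  L0 | P0:I, P1:I, P2:E(40) | bus: BusRd
[6] P1: store L5 := 94 | P0:I, P1:M(94), P2:I | bus: BusRdX,Flush
[7] P2: load  L2 | P0:I, P1:I, P2:E(90) | bus: BusRd
[8] P1: store L4 := 40 | P0:I, P1:M(40), P2:I | bus: BusRdX,Flush
[9] P1: store L3 := 62 | P0:I, P1:M(62), P2:I | bus: BusRdX,Flush
[10] P1: store L4 := 71 | P0:I, P1:M(71), P2:I | bus: none
[11] P2: load  L4 | P0:I, P1:S(71), P2:S(71) | bus: BusRd,Flush
[12] P0: store L3 := 14 | P0:M(14), P1:I, P2:I | bus: BusRdX,Flush
[13] P1: store L2 := 57 | P0:I, P1:M(57), P2:I | bus: BusRdX
[14] P2: load  L4 | P0:I, P1:S(71), P2:S(71) | bus: none
[15] P2: store L3 := 87 | P0:I, P1:I, P2:M(87) | bus: BusRdX,Flush
[16] P2: store L2 := 43 | P0:I, P1:I, P2:M(43) | bus: BusRdX,Flush
[17] P1: store L0 := 63 | P0:I, P1:M(63), P2:I | bus: BusRdX
[18] P2: store L0 := 45 | P0:I, P1:I, P2:M(45) | bus: BusRdX,Flush
[19] P0: store L5 := 89 | P0:M(89), P1:I, P2:I | bus: BusRdX,Flush
[20] P0: store L2 := 61 | P0:M(61), P1:I, P2:I | bus: BusRdX,Flush
[21] P0: store L2 := 57 | P0:M(57), P1:I, P2:I | bus: none
[22] P0: load  L2 | P0:M(57), P1:I, P2:I | bus: none

state = I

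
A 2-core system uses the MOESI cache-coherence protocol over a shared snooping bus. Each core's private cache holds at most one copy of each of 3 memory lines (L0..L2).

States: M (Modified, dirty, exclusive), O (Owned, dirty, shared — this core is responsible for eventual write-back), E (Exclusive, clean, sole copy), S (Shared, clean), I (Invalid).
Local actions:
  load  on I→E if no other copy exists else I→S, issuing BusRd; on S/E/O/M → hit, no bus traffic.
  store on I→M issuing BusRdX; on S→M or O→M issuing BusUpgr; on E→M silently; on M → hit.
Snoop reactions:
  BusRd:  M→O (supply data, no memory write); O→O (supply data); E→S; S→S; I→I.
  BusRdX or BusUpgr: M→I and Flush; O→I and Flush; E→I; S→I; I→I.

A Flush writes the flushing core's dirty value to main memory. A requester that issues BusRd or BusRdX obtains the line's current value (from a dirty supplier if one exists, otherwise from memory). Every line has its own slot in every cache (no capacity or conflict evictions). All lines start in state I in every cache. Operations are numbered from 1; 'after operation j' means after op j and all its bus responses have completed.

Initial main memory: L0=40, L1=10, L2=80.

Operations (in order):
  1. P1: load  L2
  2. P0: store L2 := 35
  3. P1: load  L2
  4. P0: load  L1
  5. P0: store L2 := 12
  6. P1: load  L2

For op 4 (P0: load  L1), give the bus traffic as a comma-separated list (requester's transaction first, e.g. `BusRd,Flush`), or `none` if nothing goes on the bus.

[1] P1: load  L2 | P0:I, P1:E(80) | bus: BusRd
[2] P0: store L2 := 35 | P0:M(35), P1:I | bus: BusRdX
[3] P1: load  L2 | P0:O(35), P1:S(35) | bus: BusRd
[4] P0: load  L1 | P0:E(10), P1:I | bus: BusRd
[5] P0: store L2 := 12 | P0:M(12), P1:I | bus: BusUpgr
[6] P1: load  L2 | P0:O(12), P1:S(12) | bus: BusRd

bus = BusRd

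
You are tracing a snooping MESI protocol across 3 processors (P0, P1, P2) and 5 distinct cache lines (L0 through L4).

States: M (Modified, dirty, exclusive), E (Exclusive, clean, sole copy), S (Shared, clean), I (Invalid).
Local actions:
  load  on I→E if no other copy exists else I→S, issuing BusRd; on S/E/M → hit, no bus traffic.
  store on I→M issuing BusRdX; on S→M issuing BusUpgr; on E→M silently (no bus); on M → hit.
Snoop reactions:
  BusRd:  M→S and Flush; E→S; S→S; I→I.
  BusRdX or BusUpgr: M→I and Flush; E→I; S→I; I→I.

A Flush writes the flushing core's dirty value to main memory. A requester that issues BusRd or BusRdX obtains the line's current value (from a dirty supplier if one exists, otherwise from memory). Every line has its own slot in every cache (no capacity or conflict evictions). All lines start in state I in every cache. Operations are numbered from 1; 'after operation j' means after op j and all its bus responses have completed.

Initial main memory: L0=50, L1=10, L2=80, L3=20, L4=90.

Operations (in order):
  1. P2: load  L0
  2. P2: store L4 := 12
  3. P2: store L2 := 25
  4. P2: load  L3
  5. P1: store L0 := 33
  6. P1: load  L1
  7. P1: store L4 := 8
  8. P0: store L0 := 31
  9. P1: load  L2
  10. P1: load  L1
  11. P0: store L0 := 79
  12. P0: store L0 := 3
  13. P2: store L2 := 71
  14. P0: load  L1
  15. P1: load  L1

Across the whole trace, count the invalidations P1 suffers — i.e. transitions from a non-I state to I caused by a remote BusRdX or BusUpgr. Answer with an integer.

invalidations = 2

1. P2: load  L0  bus=[BusRd]  L0: P0=I P1=I P2=E  mem[L0]=50
2. P2: store L4 := 12  bus=[BusRdX]  L4: P0=I P1=I P2=M  mem[L4]=90
3. P2: store L2 := 25  bus=[BusRdX]  L2: P0=I P1=I P2=M  mem[L2]=80
4. P2: load  L3  bus=[BusRd]  L3: P0=I P1=I P2=E  mem[L3]=20
5. P1: store L0 := 33  bus=[BusRdX]  L0: P0=I P1=M P2=I  mem[L0]=50
6. P1: load  L1  bus=[BusRd]  L1: P0=I P1=E P2=I  mem[L1]=10
7. P1: store L4 := 8  bus=[BusRdX,Flush]  L4: P0=I P1=M P2=I  mem[L4]=12
8. P0: store L0 := 31  bus=[BusRdX,Flush]  L0: P0=M P1=I P2=I  mem[L0]=33
9. P1: load  L2  bus=[BusRd,Flush]  L2: P0=I P1=S P2=S  mem[L2]=25
10. P1: load  L1  bus=[-]  L1: P0=I P1=E P2=I  mem[L1]=10
11. P0: store L0 := 79  bus=[-]  L0: P0=M P1=I P2=I  mem[L0]=33
12. P0: store L0 := 3  bus=[-]  L0: P0=M P1=I P2=I  mem[L0]=33
13. P2: store L2 := 71  bus=[BusUpgr]  L2: P0=I P1=I P2=M  mem[L2]=25
14. P0: load  L1  bus=[BusRd]  L1: P0=S P1=S P2=I  mem[L1]=10
15. P1: load  L1  bus=[-]  L1: P0=S P1=S P2=I  mem[L1]=10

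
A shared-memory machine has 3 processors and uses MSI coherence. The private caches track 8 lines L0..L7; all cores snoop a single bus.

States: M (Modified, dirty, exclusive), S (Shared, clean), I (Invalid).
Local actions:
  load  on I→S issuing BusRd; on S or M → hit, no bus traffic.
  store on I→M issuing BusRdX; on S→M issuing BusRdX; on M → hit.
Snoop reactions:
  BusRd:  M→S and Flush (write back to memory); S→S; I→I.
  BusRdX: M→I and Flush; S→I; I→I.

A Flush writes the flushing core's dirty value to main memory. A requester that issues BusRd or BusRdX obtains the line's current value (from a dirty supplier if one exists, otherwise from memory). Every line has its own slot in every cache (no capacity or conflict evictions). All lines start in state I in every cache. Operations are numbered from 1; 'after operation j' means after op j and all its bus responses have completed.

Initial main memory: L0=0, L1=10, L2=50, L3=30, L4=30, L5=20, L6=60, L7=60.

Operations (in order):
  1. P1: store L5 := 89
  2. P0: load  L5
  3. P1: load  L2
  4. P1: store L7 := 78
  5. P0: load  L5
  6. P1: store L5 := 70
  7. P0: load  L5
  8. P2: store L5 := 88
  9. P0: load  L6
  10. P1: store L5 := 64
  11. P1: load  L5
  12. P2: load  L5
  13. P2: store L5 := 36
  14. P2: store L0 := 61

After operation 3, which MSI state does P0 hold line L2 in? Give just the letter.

[1] P1: store L5 := 89 | P0:I, P1:M(89), P2:I | bus: BusRdX
[2] P0: load  L5 | P0:S(89), P1:S(89), P2:I | bus: BusRd,Flush
[3] P1: load  L2 | P0:I, P1:S(50), P2:I | bus: BusRd
[4] P1: store L7 := 78 | P0:I, P1:M(78), P2:I | bus: BusRdX
[5] P0: load  L5 | P0:S(89), P1:S(89), P2:I | bus: none
[6] P1: store L5 := 70 | P0:I, P1:M(70), P2:I | bus: BusRdX
[7] P0: load  L5 | P0:S(70), P1:S(70), P2:I | bus: BusRd,Flush
[8] P2: store L5 := 88 | P0:I, P1:I, P2:M(88) | bus: BusRdX
[9] P0: load  L6 | P0:S(60), P1:I, P2:I | bus: BusRd
[10] P1: store L5 := 64 | P0:I, P1:M(64), P2:I | bus: BusRdX,Flush
[11] P1: load  L5 | P0:I, P1:M(64), P2:I | bus: none
[12] P2: load  L5 | P0:I, P1:S(64), P2:S(64) | bus: BusRd,Flush
[13] P2: store L5 := 36 | P0:I, P1:I, P2:M(36) | bus: BusRdX
[14] P2: store L0 := 61 | P0:I, P1:I, P2:M(61) | bus: BusRdX

state = I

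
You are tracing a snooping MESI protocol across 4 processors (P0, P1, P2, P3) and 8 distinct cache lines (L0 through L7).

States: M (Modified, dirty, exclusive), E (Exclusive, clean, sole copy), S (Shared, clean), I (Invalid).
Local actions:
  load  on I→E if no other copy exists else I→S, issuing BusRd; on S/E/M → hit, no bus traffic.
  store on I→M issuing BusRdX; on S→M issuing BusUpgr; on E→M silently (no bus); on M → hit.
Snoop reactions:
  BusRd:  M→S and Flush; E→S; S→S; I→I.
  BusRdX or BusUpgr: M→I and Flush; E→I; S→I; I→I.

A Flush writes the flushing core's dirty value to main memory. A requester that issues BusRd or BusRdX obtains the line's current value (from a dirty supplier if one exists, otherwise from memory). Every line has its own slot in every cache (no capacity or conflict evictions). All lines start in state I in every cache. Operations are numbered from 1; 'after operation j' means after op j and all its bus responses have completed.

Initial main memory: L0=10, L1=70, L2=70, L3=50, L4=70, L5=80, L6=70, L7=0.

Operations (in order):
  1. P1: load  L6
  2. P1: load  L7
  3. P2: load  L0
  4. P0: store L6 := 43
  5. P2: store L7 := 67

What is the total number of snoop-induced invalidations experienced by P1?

invalidations = 2

[1] P1: load  L6 | P0:I, P1:E(70), P2:I, P3:I | bus: BusRd
[2] P1: load  L7 | P0:I, P1:E(0), P2:I, P3:I | bus: BusRd
[3] P2: load  L0 | P0:I, P1:I, P2:E(10), P3:I | bus: BusRd
[4] P0: store L6 := 43 | P0:M(43), P1:I, P2:I, P3:I | bus: BusRdX
[5] P2: store L7 := 67 | P0:I, P1:I, P2:M(67), P3:I | bus: BusRdX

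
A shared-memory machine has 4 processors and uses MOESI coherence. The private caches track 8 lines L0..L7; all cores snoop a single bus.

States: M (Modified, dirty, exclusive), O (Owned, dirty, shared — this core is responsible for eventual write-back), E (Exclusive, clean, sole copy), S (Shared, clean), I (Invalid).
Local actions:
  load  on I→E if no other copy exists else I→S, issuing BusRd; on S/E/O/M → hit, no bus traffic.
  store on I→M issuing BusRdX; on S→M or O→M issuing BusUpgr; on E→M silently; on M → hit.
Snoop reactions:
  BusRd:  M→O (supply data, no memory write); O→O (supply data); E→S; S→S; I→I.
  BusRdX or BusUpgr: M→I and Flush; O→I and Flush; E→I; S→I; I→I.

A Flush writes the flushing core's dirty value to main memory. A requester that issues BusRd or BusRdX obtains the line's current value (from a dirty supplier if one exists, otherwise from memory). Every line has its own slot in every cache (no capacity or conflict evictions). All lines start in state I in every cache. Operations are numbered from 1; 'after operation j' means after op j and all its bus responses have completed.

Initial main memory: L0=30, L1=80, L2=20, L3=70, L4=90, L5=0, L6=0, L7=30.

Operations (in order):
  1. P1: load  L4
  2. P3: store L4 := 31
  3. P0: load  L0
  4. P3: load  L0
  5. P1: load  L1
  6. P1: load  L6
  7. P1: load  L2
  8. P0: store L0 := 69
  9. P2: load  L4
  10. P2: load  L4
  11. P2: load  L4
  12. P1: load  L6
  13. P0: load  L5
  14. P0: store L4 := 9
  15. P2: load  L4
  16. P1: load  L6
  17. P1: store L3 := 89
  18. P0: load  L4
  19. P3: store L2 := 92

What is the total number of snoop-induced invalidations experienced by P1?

invalidations = 2

  op1 P1: load  L4 → I/E/I/I on L4; bus BusRd; mem=90
  op2 P3: store L4 := 31 → I/I/I/M on L4; bus BusRdX; mem=90
  op3 P0: load  L0 → E/I/I/I on L0; bus BusRd; mem=30
  op4 P3: load  L0 → S/I/I/S on L0; bus BusRd; mem=30
  op5 P1: load  L1 → I/E/I/I on L1; bus BusRd; mem=80
  op6 P1: load  L6 → I/E/I/I on L6; bus BusRd; mem=0
  op7 P1: load  L2 → I/E/I/I on L2; bus BusRd; mem=20
  op8 P0: store L0 := 69 → M/I/I/I on L0; bus BusUpgr; mem=30
  op9 P2: load  L4 → I/I/S/O on L4; bus BusRd; mem=90
  op10 P2: load  L4 → I/I/S/O on L4; bus (none); mem=90
  op11 P2: load  L4 → I/I/S/O on L4; bus (none); mem=90
  op12 P1: load  L6 → I/E/I/I on L6; bus (none); mem=0
  op13 P0: load  L5 → E/I/I/I on L5; bus BusRd; mem=0
  op14 P0: store L4 := 9 → M/I/I/I on L4; bus BusRdX Flush; mem=31
  op15 P2: load  L4 → O/I/S/I on L4; bus BusRd; mem=31
  op16 P1: load  L6 → I/E/I/I on L6; bus (none); mem=0
  op17 P1: store L3 := 89 → I/M/I/I on L3; bus BusRdX; mem=70
  op18 P0: load  L4 → O/I/S/I on L4; bus (none); mem=31
  op19 P3: store L2 := 92 → I/I/I/M on L2; bus BusRdX; mem=20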